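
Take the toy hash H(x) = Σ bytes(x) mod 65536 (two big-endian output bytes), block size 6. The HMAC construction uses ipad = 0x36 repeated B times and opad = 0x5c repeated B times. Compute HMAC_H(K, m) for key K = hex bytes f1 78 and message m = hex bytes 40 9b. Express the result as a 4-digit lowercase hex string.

Key hex bytes f1 78 is 2 bytes ≤ B = 6; zero-pad to 6 bytes: K' = f1 78 00 00 00 00.
K' ⊕ ipad = c7 4e 36 36 36 36.  K' ⊕ opad = ad 24 5c 5c 5c 5c.
Inner input = (K'⊕ipad) ∥ m = c7 4e 36 36 36 36 ∥ 40 9b.
Inner hash: sum = 199+78+54+54+54+54+64+155 = 712 → 02 c8.
Outer input = (K'⊕opad) ∥ inner = ad 24 5c 5c 5c 5c ∥ 02 c8.
Outer hash (tag): sum = 173+36+92+92+92+92+2+200 = 779 → 03 0b.

030b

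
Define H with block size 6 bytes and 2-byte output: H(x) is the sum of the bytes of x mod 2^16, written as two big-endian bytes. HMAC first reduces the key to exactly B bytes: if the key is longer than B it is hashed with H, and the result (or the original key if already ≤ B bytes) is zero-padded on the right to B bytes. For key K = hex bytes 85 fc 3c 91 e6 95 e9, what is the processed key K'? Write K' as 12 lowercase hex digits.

|K| = 7 > B = 6, so first hash the key.
H(K): sum = 133+252+60+145+230+149+233 = 1202 → 04 b2.
Zero-pad H(K) = 04 b2 to 6 bytes: K' = 04 b2 00 00 00 00.

04b200000000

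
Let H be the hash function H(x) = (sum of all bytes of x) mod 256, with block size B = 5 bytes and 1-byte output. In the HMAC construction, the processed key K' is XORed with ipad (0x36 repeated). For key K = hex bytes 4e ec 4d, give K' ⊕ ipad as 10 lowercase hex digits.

Key hex bytes 4e ec 4d is 3 bytes ≤ B = 5; zero-pad to 5 bytes: K' = 4e ec 4d 00 00.
XOR each byte with 0x36: 4e⊕36=78, ec⊕36=da, 4d⊕36=7b, 00⊕36=36, 00⊕36=36.

78da7b3636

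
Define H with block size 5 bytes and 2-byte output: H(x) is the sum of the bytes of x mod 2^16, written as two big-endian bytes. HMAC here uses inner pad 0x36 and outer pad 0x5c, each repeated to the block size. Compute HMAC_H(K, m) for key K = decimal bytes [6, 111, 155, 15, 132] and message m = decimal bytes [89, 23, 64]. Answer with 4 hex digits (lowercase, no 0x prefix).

Key decimal bytes [6, 111, 155, 15, 132] = 06 6f 9b 0f 84 is exactly B = 5 bytes: K' = 06 6f 9b 0f 84.
K' ⊕ ipad = 30 59 ad 39 b2.  K' ⊕ opad = 5a 33 c7 53 d8.
Inner input = (K'⊕ipad) ∥ m = 30 59 ad 39 b2 ∥ 59 17 40.
Inner hash: sum = 48+89+173+57+178+89+23+64 = 721 → 02 d1.
Outer input = (K'⊕opad) ∥ inner = 5a 33 c7 53 d8 ∥ 02 d1.
Outer hash (tag): sum = 90+51+199+83+216+2+209 = 850 → 03 52.

0352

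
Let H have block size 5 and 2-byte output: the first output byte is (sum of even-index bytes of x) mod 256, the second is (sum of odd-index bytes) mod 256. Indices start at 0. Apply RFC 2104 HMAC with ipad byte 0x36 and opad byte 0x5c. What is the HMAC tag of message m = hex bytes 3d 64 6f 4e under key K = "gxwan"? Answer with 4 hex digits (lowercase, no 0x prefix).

e9fd

Key "gxwan" = 67 78 77 61 6e is exactly B = 5 bytes: K' = 67 78 77 61 6e.
K' ⊕ ipad = 51 4e 41 57 58.  K' ⊕ opad = 3b 24 2b 3d 32.
Inner input = (K'⊕ipad) ∥ m = 51 4e 41 57 58 ∥ 3d 64 6f 4e.
Inner hash: even-index sum = 412 mod 256 = 156; odd-index sum = 337 mod 256 = 81 → 9c 51.
Outer input = (K'⊕opad) ∥ inner = 3b 24 2b 3d 32 ∥ 9c 51.
Outer hash (tag): even-index sum = 233 mod 256 = 233; odd-index sum = 253 mod 256 = 253 → e9 fd.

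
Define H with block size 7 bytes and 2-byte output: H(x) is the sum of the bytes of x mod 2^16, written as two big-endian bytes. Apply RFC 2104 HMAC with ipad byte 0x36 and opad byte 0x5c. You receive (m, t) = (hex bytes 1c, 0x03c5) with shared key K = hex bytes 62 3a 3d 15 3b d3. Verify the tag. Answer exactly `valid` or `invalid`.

invalid

Key hex bytes 62 3a 3d 15 3b d3 is 6 bytes ≤ B = 7; zero-pad to 7 bytes: K' = 62 3a 3d 15 3b d3 00.
K' ⊕ ipad = 54 0c 0b 23 0d e5 36; K' ⊕ opad = 3e 66 61 49 67 8f 5c.
Inner hash: sum = 84+12+11+35+13+229+54+28 = 466 → 01 d2.
Outer hash (recomputed tag): sum = 62+102+97+73+103+143+92+1+210 = 883 → 03 73.
Recomputed tag = 0373; claimed = 03c5 → mismatch.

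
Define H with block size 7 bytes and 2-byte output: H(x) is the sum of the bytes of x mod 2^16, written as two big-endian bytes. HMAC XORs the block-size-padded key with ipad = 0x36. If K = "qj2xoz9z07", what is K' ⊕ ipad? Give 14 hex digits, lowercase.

35be3636363636

Key "qj2xoz9z07" = 71 6a 32 78 6f 7a 39 7a 30 37 is 10 bytes > B = 7, so hash it first: H(key) = 03 88, then zero-pad to 7 bytes: K' = 03 88 00 00 00 00 00.
XOR each byte with 0x36: 03⊕36=35, 88⊕36=be, 00⊕36=36, 00⊕36=36, 00⊕36=36, 00⊕36=36, 00⊕36=36.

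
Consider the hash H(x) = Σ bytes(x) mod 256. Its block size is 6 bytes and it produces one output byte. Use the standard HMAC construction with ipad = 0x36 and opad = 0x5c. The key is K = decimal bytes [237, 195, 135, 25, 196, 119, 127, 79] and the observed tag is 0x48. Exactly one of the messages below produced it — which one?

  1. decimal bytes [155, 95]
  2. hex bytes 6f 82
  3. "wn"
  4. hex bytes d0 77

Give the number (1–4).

Key decimal bytes [237, 195, 135, 25, 196, 119, 127, 79] = ed c3 87 19 c4 77 7f 4f is 8 bytes > B = 6, so hash it first: H(key) = 59, then zero-pad to 6 bytes: K' = 59 00 00 00 00 00.
K' ⊕ ipad = 6f 36 36 36 36 36; K' ⊕ opad = 05 5c 5c 5c 5c 5c.
m1: inner = H(6f 36 36 36 36 36 9b 5f) = 77; tag = H(05 5c 5c 5c 5c 5c 77) = 48 ← matches
m2: inner = H(6f 36 36 36 36 36 6f 82) = 6e; tag = H(05 5c 5c 5c 5c 5c 6e) = 3f
m3: inner = H(6f 36 36 36 36 36 77 6e) = 62; tag = H(05 5c 5c 5c 5c 5c 62) = 33
m4: inner = H(6f 36 36 36 36 36 d0 77) = c4; tag = H(05 5c 5c 5c 5c 5c c4) = 95

1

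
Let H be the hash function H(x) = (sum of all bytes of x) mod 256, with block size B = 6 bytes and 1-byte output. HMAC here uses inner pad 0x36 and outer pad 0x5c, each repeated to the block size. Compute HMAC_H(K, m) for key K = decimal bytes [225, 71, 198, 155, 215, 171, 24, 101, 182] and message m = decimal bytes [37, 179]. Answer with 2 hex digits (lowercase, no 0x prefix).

1c

Key decimal bytes [225, 71, 198, 155, 215, 171, 24, 101, 182] = e1 47 c6 9b d7 ab 18 65 b6 is 9 bytes > B = 6, so hash it first: H(key) = 3e, then zero-pad to 6 bytes: K' = 3e 00 00 00 00 00.
K' ⊕ ipad = 08 36 36 36 36 36.  K' ⊕ opad = 62 5c 5c 5c 5c 5c.
Inner input = (K'⊕ipad) ∥ m = 08 36 36 36 36 36 ∥ 25 b3.
Inner hash: sum = 8+54+54+54+54+54+37+179 = 494; mod 256 = 238 → ee.
Outer input = (K'⊕opad) ∥ inner = 62 5c 5c 5c 5c 5c ∥ ee.
Outer hash (tag): sum = 98+92+92+92+92+92+238 = 796; mod 256 = 28 → 1c.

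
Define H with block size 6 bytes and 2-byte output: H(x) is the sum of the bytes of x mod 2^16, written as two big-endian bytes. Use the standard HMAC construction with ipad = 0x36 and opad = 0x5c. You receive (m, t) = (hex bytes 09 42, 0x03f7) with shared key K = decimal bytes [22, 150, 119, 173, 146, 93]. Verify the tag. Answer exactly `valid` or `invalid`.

Key decimal bytes [22, 150, 119, 173, 146, 93] = 16 96 77 ad 92 5d is exactly B = 6 bytes: K' = 16 96 77 ad 92 5d.
K' ⊕ ipad = 20 a0 41 9b a4 6b; K' ⊕ opad = 4a ca 2b f1 ce 01.
Inner hash: sum = 32+160+65+155+164+107+9+66 = 758 → 02 f6.
Outer hash (recomputed tag): sum = 74+202+43+241+206+1+2+246 = 1015 → 03 f7.
Recomputed tag = 03f7; claimed = 03f7 → match.

valid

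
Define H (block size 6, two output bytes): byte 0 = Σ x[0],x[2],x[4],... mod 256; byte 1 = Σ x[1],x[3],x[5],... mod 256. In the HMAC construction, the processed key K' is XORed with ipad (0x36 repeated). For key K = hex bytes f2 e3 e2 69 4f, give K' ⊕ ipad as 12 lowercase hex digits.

c4d5d45f7936

Key hex bytes f2 e3 e2 69 4f is 5 bytes ≤ B = 6; zero-pad to 6 bytes: K' = f2 e3 e2 69 4f 00.
XOR each byte with 0x36: f2⊕36=c4, e3⊕36=d5, e2⊕36=d4, 69⊕36=5f, 4f⊕36=79, 00⊕36=36.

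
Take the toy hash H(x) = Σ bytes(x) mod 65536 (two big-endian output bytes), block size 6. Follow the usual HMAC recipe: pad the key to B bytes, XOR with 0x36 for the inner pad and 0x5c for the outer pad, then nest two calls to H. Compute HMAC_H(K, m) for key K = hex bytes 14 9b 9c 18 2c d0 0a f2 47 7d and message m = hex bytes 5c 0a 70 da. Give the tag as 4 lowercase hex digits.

Key hex bytes 14 9b 9c 18 2c d0 0a f2 47 7d is 10 bytes > B = 6, so hash it first: H(key) = 04 1f, then zero-pad to 6 bytes: K' = 04 1f 00 00 00 00.
K' ⊕ ipad = 32 29 36 36 36 36.  K' ⊕ opad = 58 43 5c 5c 5c 5c.
Inner input = (K'⊕ipad) ∥ m = 32 29 36 36 36 36 ∥ 5c 0a 70 da.
Inner hash: sum = 50+41+54+54+54+54+92+10+112+218 = 739 → 02 e3.
Outer input = (K'⊕opad) ∥ inner = 58 43 5c 5c 5c 5c ∥ 02 e3.
Outer hash (tag): sum = 88+67+92+92+92+92+2+227 = 752 → 02 f0.

02f0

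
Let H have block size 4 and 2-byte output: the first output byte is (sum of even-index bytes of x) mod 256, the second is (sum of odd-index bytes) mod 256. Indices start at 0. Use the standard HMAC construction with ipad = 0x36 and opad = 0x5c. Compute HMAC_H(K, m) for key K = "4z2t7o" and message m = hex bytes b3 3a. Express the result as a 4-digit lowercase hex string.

Key "4z2t7o" = 34 7a 32 74 37 6f is 6 bytes > B = 4, so hash it first: H(key) = 9d 5d, then zero-pad to 4 bytes: K' = 9d 5d 00 00.
K' ⊕ ipad = ab 6b 36 36.  K' ⊕ opad = c1 01 5c 5c.
Inner input = (K'⊕ipad) ∥ m = ab 6b 36 36 ∥ b3 3a.
Inner hash: even-index sum = 404 mod 256 = 148; odd-index sum = 219 mod 256 = 219 → 94 db.
Outer input = (K'⊕opad) ∥ inner = c1 01 5c 5c ∥ 94 db.
Outer hash (tag): even-index sum = 433 mod 256 = 177; odd-index sum = 312 mod 256 = 56 → b1 38.

b138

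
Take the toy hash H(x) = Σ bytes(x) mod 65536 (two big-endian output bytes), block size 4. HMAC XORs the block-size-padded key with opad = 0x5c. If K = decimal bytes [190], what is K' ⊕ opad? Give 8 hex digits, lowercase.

e25c5c5c

Key decimal bytes [190] = be is 1 byte ≤ B = 4; zero-pad to 4 bytes: K' = be 00 00 00.
XOR each byte with 0x5c: be⊕5c=e2, 00⊕5c=5c, 00⊕5c=5c, 00⊕5c=5c.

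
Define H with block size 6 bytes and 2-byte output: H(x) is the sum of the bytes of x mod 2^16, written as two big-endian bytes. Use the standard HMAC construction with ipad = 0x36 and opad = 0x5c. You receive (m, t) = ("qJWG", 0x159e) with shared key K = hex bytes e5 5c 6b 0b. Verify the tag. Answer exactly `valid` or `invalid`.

invalid

Key hex bytes e5 5c 6b 0b is 4 bytes ≤ B = 6; zero-pad to 6 bytes: K' = e5 5c 6b 0b 00 00.
K' ⊕ ipad = d3 6a 5d 3d 36 36; K' ⊕ opad = b9 00 37 57 5c 5c.
Inner hash: sum = 211+106+93+61+54+54+113+74+87+71 = 924 → 03 9c.
Outer hash (recomputed tag): sum = 185+0+55+87+92+92+3+156 = 670 → 02 9e.
Recomputed tag = 029e; claimed = 159e → mismatch.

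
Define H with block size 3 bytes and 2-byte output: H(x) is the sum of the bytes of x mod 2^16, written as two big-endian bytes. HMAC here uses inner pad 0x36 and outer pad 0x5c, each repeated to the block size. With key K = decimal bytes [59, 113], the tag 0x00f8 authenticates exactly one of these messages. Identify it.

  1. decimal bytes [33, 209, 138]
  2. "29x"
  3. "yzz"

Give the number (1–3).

1

Key decimal bytes [59, 113] = 3b 71 is 2 bytes ≤ B = 3; zero-pad to 3 bytes: K' = 3b 71 00.
K' ⊕ ipad = 0d 47 36; K' ⊕ opad = 67 2d 5c.
m1: inner = H(0d 47 36 21 d1 8a) = 02 06; tag = H(67 2d 5c 02 06) = 00f8 ← matches
m2: inner = H(0d 47 36 32 39 78) = 01 6d; tag = H(67 2d 5c 01 6d) = 015e
m3: inner = H(0d 47 36 79 7a 7a) = 01 f7; tag = H(67 2d 5c 01 f7) = 01e8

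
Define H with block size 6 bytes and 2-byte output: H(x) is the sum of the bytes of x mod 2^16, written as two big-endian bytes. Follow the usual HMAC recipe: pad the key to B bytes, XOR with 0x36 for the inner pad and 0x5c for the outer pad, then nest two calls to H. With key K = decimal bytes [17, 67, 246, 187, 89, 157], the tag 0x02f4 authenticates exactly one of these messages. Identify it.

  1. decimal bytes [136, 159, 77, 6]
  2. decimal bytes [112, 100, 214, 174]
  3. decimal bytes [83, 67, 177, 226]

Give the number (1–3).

3

Key decimal bytes [17, 67, 246, 187, 89, 157] = 11 43 f6 bb 59 9d is exactly B = 6 bytes: K' = 11 43 f6 bb 59 9d.
K' ⊕ ipad = 27 75 c0 8d 6f ab; K' ⊕ opad = 4d 1f aa e7 05 c1.
m1: inner = H(27 75 c0 8d 6f ab 88 9f 4d 06) = 04 7d; tag = H(4d 1f aa e7 05 c1 04 7d) = 0344
m2: inner = H(27 75 c0 8d 6f ab 70 64 d6 ae) = 05 5b; tag = H(4d 1f aa e7 05 c1 05 5b) = 0323
m3: inner = H(27 75 c0 8d 6f ab 53 43 b1 e2) = 05 2c; tag = H(4d 1f aa e7 05 c1 05 2c) = 02f4 ← matches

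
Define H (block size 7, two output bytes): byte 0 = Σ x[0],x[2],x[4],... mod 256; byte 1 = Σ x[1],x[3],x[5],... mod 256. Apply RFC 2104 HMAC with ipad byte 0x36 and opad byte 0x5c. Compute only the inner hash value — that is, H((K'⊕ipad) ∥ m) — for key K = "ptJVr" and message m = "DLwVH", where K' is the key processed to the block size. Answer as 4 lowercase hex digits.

dedb

Key "ptJVr" = 70 74 4a 56 72 is 5 bytes ≤ B = 7; zero-pad to 7 bytes: K' = 70 74 4a 56 72 00 00.
K' ⊕ ipad = 46 42 7c 60 44 36 36.
Inner input = 46 42 7c 60 44 36 36 ∥ 44 4c 77 56 48.
Inner hash: even-index sum = 478 mod 256 = 222; odd-index sum = 475 mod 256 = 219 → de db.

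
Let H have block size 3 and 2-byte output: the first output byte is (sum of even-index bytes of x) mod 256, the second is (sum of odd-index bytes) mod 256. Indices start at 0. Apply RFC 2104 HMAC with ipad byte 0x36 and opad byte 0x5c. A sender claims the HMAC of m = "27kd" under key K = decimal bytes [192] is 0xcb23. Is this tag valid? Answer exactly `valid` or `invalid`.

Key decimal bytes [192] = c0 is 1 byte ≤ B = 3; zero-pad to 3 bytes: K' = c0 00 00.
K' ⊕ ipad = f6 36 36; K' ⊕ opad = 9c 5c 5c.
Inner hash: even-index sum = 455 mod 256 = 199; odd-index sum = 211 mod 256 = 211 → c7 d3.
Outer hash (recomputed tag): even-index sum = 459 mod 256 = 203; odd-index sum = 291 mod 256 = 35 → cb 23.
Recomputed tag = cb23; claimed = cb23 → match.

valid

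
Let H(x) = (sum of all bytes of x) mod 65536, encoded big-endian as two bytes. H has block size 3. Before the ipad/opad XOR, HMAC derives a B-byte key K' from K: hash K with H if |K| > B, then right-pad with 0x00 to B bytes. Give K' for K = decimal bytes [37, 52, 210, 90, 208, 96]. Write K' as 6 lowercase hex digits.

02b500

|K| = 6 > B = 3, so first hash the key.
H(K): sum = 37+52+210+90+208+96 = 693 → 02 b5.
Zero-pad H(K) = 02 b5 to 3 bytes: K' = 02 b5 00.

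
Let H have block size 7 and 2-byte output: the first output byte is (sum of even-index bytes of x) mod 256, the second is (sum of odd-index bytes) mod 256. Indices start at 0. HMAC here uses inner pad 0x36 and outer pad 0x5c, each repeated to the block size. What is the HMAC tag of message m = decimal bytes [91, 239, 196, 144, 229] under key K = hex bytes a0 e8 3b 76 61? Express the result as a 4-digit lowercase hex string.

54e9

Key hex bytes a0 e8 3b 76 61 is 5 bytes ≤ B = 7; zero-pad to 7 bytes: K' = a0 e8 3b 76 61 00 00.
K' ⊕ ipad = 96 de 0d 40 57 36 36.  K' ⊕ opad = fc b4 67 2a 3d 5c 5c.
Inner input = (K'⊕ipad) ∥ m = 96 de 0d 40 57 36 36 ∥ 5b ef c4 90 e5.
Inner hash: even-index sum = 687 mod 256 = 175; odd-index sum = 856 mod 256 = 88 → af 58.
Outer input = (K'⊕opad) ∥ inner = fc b4 67 2a 3d 5c 5c ∥ af 58.
Outer hash (tag): even-index sum = 596 mod 256 = 84; odd-index sum = 489 mod 256 = 233 → 54 e9.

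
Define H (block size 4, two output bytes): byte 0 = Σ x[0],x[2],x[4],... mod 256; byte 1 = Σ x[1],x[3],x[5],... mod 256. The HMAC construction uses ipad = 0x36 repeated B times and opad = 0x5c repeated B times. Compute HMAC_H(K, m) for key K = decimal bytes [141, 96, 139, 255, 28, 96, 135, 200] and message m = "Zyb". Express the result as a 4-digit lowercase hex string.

c297

Key decimal bytes [141, 96, 139, 255, 28, 96, 135, 200] = 8d 60 8b ff 1c 60 87 c8 is 8 bytes > B = 4, so hash it first: H(key) = bb 87, then zero-pad to 4 bytes: K' = bb 87 00 00.
K' ⊕ ipad = 8d b1 36 36.  K' ⊕ opad = e7 db 5c 5c.
Inner input = (K'⊕ipad) ∥ m = 8d b1 36 36 ∥ 5a 79 62.
Inner hash: even-index sum = 383 mod 256 = 127; odd-index sum = 352 mod 256 = 96 → 7f 60.
Outer input = (K'⊕opad) ∥ inner = e7 db 5c 5c ∥ 7f 60.
Outer hash (tag): even-index sum = 450 mod 256 = 194; odd-index sum = 407 mod 256 = 151 → c2 97.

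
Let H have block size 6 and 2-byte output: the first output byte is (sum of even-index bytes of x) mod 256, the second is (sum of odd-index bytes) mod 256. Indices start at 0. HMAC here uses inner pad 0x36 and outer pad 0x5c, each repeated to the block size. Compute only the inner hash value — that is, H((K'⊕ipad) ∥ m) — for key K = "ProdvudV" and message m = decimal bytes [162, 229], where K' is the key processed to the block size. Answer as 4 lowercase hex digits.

Key "ProdvudV" = 50 72 6f 64 76 75 64 56 is 8 bytes > B = 6, so hash it first: H(key) = 99 a1, then zero-pad to 6 bytes: K' = 99 a1 00 00 00 00.
K' ⊕ ipad = af 97 36 36 36 36.
Inner input = af 97 36 36 36 36 ∥ a2 e5.
Inner hash: even-index sum = 445 mod 256 = 189; odd-index sum = 488 mod 256 = 232 → bd e8.

bde8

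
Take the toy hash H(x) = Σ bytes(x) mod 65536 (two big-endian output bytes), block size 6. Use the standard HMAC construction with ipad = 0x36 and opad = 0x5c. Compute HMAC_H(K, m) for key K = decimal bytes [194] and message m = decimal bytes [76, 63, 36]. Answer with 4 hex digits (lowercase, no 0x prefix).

031d

Key decimal bytes [194] = c2 is 1 byte ≤ B = 6; zero-pad to 6 bytes: K' = c2 00 00 00 00 00.
K' ⊕ ipad = f4 36 36 36 36 36.  K' ⊕ opad = 9e 5c 5c 5c 5c 5c.
Inner input = (K'⊕ipad) ∥ m = f4 36 36 36 36 36 ∥ 4c 3f 24.
Inner hash: sum = 244+54+54+54+54+54+76+63+36 = 689 → 02 b1.
Outer input = (K'⊕opad) ∥ inner = 9e 5c 5c 5c 5c 5c ∥ 02 b1.
Outer hash (tag): sum = 158+92+92+92+92+92+2+177 = 797 → 03 1d.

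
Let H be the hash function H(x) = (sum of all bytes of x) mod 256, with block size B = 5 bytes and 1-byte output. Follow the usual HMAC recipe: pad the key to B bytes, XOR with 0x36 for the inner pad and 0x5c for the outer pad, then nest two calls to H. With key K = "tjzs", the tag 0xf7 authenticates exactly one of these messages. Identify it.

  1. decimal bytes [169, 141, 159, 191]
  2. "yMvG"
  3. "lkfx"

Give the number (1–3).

Key "tjzs" = 74 6a 7a 73 is 4 bytes ≤ B = 5; zero-pad to 5 bytes: K' = 74 6a 7a 73 00.
K' ⊕ ipad = 42 5c 4c 45 36; K' ⊕ opad = 28 36 26 2f 5c.
m1: inner = H(42 5c 4c 45 36 a9 8d 9f bf) = f9; tag = H(28 36 26 2f 5c f9) = 08
m2: inner = H(42 5c 4c 45 36 79 4d 76 47) = e8; tag = H(28 36 26 2f 5c e8) = f7 ← matches
m3: inner = H(42 5c 4c 45 36 6c 6b 66 78) = 1a; tag = H(28 36 26 2f 5c 1a) = 29

2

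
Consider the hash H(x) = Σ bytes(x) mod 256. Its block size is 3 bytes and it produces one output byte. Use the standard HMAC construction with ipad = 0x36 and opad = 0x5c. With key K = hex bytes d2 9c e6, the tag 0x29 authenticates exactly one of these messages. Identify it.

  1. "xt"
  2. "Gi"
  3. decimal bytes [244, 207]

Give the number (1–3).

3

Key hex bytes d2 9c e6 is exactly B = 3 bytes: K' = d2 9c e6.
K' ⊕ ipad = e4 aa d0; K' ⊕ opad = 8e c0 ba.
m1: inner = H(e4 aa d0 78 74) = 4a; tag = H(8e c0 ba 4a) = 52
m2: inner = H(e4 aa d0 47 69) = 0e; tag = H(8e c0 ba 0e) = 16
m3: inner = H(e4 aa d0 f4 cf) = 21; tag = H(8e c0 ba 21) = 29 ← matches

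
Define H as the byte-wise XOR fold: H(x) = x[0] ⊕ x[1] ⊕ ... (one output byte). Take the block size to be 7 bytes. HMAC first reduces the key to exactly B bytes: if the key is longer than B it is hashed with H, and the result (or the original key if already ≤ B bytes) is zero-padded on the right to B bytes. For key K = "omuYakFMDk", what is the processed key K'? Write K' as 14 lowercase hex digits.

00000000000000

|K| = 10 > B = 7, so first hash the key.
H(K): XOR 6f⊕6d⊕75⊕59⊕61⊕6b⊕46⊕4d⊕44⊕6b = 00.
Zero-pad H(K) = 00 to 7 bytes: K' = 00 00 00 00 00 00 00.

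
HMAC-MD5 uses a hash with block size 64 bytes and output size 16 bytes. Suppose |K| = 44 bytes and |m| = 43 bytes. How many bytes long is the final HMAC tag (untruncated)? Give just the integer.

The tag is one MD5 digest: 16 bytes.

16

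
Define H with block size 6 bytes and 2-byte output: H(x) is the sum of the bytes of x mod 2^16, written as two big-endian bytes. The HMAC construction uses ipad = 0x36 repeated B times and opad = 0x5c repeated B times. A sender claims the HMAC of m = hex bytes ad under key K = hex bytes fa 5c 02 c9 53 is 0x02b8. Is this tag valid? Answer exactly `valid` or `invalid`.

valid

Key hex bytes fa 5c 02 c9 53 is 5 bytes ≤ B = 6; zero-pad to 6 bytes: K' = fa 5c 02 c9 53 00.
K' ⊕ ipad = cc 6a 34 ff 65 36; K' ⊕ opad = a6 00 5e 95 0f 5c.
Inner hash: sum = 204+106+52+255+101+54+173 = 945 → 03 b1.
Outer hash (recomputed tag): sum = 166+0+94+149+15+92+3+177 = 696 → 02 b8.
Recomputed tag = 02b8; claimed = 02b8 → match.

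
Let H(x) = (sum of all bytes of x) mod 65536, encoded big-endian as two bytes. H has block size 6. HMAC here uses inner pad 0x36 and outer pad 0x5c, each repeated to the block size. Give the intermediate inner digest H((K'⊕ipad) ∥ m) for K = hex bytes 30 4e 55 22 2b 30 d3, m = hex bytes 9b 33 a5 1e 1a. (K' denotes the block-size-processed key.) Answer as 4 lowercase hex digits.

02cc

Key hex bytes 30 4e 55 22 2b 30 d3 is 7 bytes > B = 6, so hash it first: H(key) = 02 23, then zero-pad to 6 bytes: K' = 02 23 00 00 00 00.
K' ⊕ ipad = 34 15 36 36 36 36.
Inner input = 34 15 36 36 36 36 ∥ 9b 33 a5 1e 1a.
Inner hash: sum = 52+21+54+54+54+54+155+51+165+30+26 = 716 → 02 cc.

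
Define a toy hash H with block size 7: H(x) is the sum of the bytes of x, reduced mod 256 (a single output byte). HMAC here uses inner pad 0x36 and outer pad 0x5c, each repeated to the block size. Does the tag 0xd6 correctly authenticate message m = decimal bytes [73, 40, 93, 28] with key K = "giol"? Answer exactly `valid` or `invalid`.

Key "giol" = 67 69 6f 6c is 4 bytes ≤ B = 7; zero-pad to 7 bytes: K' = 67 69 6f 6c 00 00 00.
K' ⊕ ipad = 51 5f 59 5a 36 36 36; K' ⊕ opad = 3b 35 33 30 5c 5c 5c.
Inner hash: sum = 81+95+89+90+54+54+54+73+40+93+28 = 751; mod 256 = 239 → ef.
Outer hash (recomputed tag): sum = 59+53+51+48+92+92+92+239 = 726; mod 256 = 214 → d6.
Recomputed tag = d6; claimed = d6 → match.

valid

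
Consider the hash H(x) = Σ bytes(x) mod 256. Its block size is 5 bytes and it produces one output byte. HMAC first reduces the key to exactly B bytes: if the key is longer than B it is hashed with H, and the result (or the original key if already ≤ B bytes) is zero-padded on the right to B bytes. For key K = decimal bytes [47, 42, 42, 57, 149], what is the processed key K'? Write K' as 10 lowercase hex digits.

Key decimal bytes [47, 42, 42, 57, 149] = 2f 2a 2a 39 95 is exactly B = 5 bytes: K' = 2f 2a 2a 39 95.

2f2a2a3995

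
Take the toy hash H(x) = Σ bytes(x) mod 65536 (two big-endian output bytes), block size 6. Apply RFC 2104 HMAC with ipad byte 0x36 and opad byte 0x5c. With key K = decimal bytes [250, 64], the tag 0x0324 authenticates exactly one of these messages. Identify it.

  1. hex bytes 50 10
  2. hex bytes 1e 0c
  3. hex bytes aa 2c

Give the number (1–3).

3

Key decimal bytes [250, 64] = fa 40 is 2 bytes ≤ B = 6; zero-pad to 6 bytes: K' = fa 40 00 00 00 00.
K' ⊕ ipad = cc 76 36 36 36 36; K' ⊕ opad = a6 1c 5c 5c 5c 5c.
m1: inner = H(cc 76 36 36 36 36 50 10) = 02 7a; tag = H(a6 1c 5c 5c 5c 5c 02 7a) = 02ae
m2: inner = H(cc 76 36 36 36 36 1e 0c) = 02 44; tag = H(a6 1c 5c 5c 5c 5c 02 44) = 0278
m3: inner = H(cc 76 36 36 36 36 aa 2c) = 02 f0; tag = H(a6 1c 5c 5c 5c 5c 02 f0) = 0324 ← matches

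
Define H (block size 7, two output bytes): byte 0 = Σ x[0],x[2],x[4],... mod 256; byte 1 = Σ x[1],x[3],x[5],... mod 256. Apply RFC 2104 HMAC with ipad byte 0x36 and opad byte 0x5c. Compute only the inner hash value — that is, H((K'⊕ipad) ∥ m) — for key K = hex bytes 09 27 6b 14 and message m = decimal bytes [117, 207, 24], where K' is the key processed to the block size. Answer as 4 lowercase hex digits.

Key hex bytes 09 27 6b 14 is 4 bytes ≤ B = 7; zero-pad to 7 bytes: K' = 09 27 6b 14 00 00 00.
K' ⊕ ipad = 3f 11 5d 22 36 36 36.
Inner input = 3f 11 5d 22 36 36 36 ∥ 75 cf 18.
Inner hash: even-index sum = 471 mod 256 = 215; odd-index sum = 246 mod 256 = 246 → d7 f6.

d7f6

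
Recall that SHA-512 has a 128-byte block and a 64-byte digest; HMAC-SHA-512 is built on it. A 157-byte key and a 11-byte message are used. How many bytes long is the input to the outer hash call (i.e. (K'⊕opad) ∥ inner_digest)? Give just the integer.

Key is 157 > 128 bytes, so it is hashed to 64 bytes then zero-padded to 128: |K'| = 128.
Outer input = (K'⊕opad) ∥ H(inner) → 128 + 64 = 192 bytes.

192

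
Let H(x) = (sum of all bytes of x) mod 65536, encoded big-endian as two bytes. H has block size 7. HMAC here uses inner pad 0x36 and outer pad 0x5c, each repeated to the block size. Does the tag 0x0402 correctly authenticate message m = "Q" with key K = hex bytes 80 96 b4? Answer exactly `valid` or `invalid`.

valid

Key hex bytes 80 96 b4 is 3 bytes ≤ B = 7; zero-pad to 7 bytes: K' = 80 96 b4 00 00 00 00.
K' ⊕ ipad = b6 a0 82 36 36 36 36; K' ⊕ opad = dc ca e8 5c 5c 5c 5c.
Inner hash: sum = 182+160+130+54+54+54+54+81 = 769 → 03 01.
Outer hash (recomputed tag): sum = 220+202+232+92+92+92+92+3+1 = 1026 → 04 02.
Recomputed tag = 0402; claimed = 0402 → match.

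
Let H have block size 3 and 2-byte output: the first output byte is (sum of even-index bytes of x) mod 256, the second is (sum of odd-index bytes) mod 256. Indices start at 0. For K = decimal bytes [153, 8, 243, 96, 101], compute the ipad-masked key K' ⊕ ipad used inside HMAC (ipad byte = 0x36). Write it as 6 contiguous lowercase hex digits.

c75e36

Key decimal bytes [153, 8, 243, 96, 101] = 99 08 f3 60 65 is 5 bytes > B = 3, so hash it first: H(key) = f1 68, then zero-pad to 3 bytes: K' = f1 68 00.
XOR each byte with 0x36: f1⊕36=c7, 68⊕36=5e, 00⊕36=36.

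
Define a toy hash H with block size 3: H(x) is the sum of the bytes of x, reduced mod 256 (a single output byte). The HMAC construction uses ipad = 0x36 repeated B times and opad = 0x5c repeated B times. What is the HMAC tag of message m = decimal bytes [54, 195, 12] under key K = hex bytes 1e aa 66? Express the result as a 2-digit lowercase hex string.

Key hex bytes 1e aa 66 is exactly B = 3 bytes: K' = 1e aa 66.
K' ⊕ ipad = 28 9c 50.  K' ⊕ opad = 42 f6 3a.
Inner input = (K'⊕ipad) ∥ m = 28 9c 50 ∥ 36 c3 0c.
Inner hash: sum = 40+156+80+54+195+12 = 537; mod 256 = 25 → 19.
Outer input = (K'⊕opad) ∥ inner = 42 f6 3a ∥ 19.
Outer hash (tag): sum = 66+246+58+25 = 395; mod 256 = 139 → 8b.

8b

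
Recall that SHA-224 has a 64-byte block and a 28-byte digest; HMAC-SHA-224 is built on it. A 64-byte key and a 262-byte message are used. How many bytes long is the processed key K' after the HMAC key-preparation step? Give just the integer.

64

Key is 64 ≤ 64 bytes, zero-padded: |K'| = 64.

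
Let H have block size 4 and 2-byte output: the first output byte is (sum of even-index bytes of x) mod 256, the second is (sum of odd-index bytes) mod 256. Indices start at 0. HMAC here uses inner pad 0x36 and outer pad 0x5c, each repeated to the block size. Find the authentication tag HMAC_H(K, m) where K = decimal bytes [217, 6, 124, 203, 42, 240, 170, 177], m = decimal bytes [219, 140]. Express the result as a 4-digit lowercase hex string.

0190

Key decimal bytes [217, 6, 124, 203, 42, 240, 170, 177] = d9 06 7c cb 2a f0 aa b1 is 8 bytes > B = 4, so hash it first: H(key) = 29 72, then zero-pad to 4 bytes: K' = 29 72 00 00.
K' ⊕ ipad = 1f 44 36 36.  K' ⊕ opad = 75 2e 5c 5c.
Inner input = (K'⊕ipad) ∥ m = 1f 44 36 36 ∥ db 8c.
Inner hash: even-index sum = 304 mod 256 = 48; odd-index sum = 262 mod 256 = 6 → 30 06.
Outer input = (K'⊕opad) ∥ inner = 75 2e 5c 5c ∥ 30 06.
Outer hash (tag): even-index sum = 257 mod 256 = 1; odd-index sum = 144 mod 256 = 144 → 01 90.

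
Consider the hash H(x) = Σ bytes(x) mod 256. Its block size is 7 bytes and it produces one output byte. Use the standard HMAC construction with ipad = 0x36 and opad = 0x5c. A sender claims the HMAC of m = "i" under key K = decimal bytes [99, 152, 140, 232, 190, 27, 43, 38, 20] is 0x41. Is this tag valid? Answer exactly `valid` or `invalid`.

Key decimal bytes [99, 152, 140, 232, 190, 27, 43, 38, 20] = 63 98 8c e8 be 1b 2b 26 14 is 9 bytes > B = 7, so hash it first: H(key) = ad, then zero-pad to 7 bytes: K' = ad 00 00 00 00 00 00.
K' ⊕ ipad = 9b 36 36 36 36 36 36; K' ⊕ opad = f1 5c 5c 5c 5c 5c 5c.
Inner hash: sum = 155+54+54+54+54+54+54+105 = 584; mod 256 = 72 → 48.
Outer hash (recomputed tag): sum = 241+92+92+92+92+92+92+72 = 865; mod 256 = 97 → 61.
Recomputed tag = 61; claimed = 41 → mismatch.

invalid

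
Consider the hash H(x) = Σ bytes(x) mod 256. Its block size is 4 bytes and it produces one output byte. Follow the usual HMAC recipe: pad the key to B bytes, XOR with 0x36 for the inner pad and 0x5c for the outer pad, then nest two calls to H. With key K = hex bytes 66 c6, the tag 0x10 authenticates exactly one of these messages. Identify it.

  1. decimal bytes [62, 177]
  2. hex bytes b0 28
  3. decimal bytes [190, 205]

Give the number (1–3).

2

Key hex bytes 66 c6 is 2 bytes ≤ B = 4; zero-pad to 4 bytes: K' = 66 c6 00 00.
K' ⊕ ipad = 50 f0 36 36; K' ⊕ opad = 3a 9a 5c 5c.
m1: inner = H(50 f0 36 36 3e b1) = 9b; tag = H(3a 9a 5c 5c 9b) = 27
m2: inner = H(50 f0 36 36 b0 28) = 84; tag = H(3a 9a 5c 5c 84) = 10 ← matches
m3: inner = H(50 f0 36 36 be cd) = 37; tag = H(3a 9a 5c 5c 37) = c3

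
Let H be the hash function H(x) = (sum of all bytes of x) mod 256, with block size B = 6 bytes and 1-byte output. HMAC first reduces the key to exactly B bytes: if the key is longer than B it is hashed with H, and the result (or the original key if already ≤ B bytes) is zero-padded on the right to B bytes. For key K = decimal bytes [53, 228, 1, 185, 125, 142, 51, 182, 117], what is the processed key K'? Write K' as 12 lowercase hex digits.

3c0000000000

|K| = 9 > B = 6, so first hash the key.
H(K): sum = 53+228+1+185+125+142+51+182+117 = 1084; mod 256 = 60 → 3c.
Zero-pad H(K) = 3c to 6 bytes: K' = 3c 00 00 00 00 00.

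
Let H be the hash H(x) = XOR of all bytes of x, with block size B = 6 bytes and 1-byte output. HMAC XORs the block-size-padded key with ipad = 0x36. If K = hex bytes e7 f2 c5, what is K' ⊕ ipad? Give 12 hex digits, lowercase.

d1c4f3363636

Key hex bytes e7 f2 c5 is 3 bytes ≤ B = 6; zero-pad to 6 bytes: K' = e7 f2 c5 00 00 00.
XOR each byte with 0x36: e7⊕36=d1, f2⊕36=c4, c5⊕36=f3, 00⊕36=36, 00⊕36=36, 00⊕36=36.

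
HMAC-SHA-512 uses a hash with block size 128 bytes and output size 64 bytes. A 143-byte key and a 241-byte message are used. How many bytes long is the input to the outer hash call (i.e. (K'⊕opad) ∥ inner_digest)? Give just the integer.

192

Key is 143 > 128 bytes, so it is hashed to 64 bytes then zero-padded to 128: |K'| = 128.
Outer input = (K'⊕opad) ∥ H(inner) → 128 + 64 = 192 bytes.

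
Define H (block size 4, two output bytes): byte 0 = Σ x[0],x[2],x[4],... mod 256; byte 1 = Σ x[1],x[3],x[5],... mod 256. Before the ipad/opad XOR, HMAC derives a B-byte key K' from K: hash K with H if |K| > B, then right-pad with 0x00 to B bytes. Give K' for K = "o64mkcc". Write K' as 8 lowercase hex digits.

71060000

|K| = 7 > B = 4, so first hash the key.
H(K): even-index sum = 369 mod 256 = 113; odd-index sum = 262 mod 256 = 6 → 71 06.
Zero-pad H(K) = 71 06 to 4 bytes: K' = 71 06 00 00.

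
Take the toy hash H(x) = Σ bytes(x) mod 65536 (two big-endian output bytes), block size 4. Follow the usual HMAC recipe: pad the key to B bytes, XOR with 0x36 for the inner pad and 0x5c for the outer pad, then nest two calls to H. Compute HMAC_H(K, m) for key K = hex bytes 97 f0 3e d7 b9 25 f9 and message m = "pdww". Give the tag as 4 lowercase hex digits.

01e6

Key hex bytes 97 f0 3e d7 b9 25 f9 is 7 bytes > B = 4, so hash it first: H(key) = 04 73, then zero-pad to 4 bytes: K' = 04 73 00 00.
K' ⊕ ipad = 32 45 36 36.  K' ⊕ opad = 58 2f 5c 5c.
Inner input = (K'⊕ipad) ∥ m = 32 45 36 36 ∥ 70 64 77 77.
Inner hash: sum = 50+69+54+54+112+100+119+119 = 677 → 02 a5.
Outer input = (K'⊕opad) ∥ inner = 58 2f 5c 5c ∥ 02 a5.
Outer hash (tag): sum = 88+47+92+92+2+165 = 486 → 01 e6.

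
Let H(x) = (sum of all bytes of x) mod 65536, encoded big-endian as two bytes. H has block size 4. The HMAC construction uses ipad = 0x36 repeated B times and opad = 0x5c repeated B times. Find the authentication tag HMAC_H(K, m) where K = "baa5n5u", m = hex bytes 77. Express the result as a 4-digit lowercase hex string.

01a2

Key "baa5n5u" = 62 61 61 35 6e 35 75 is 7 bytes > B = 4, so hash it first: H(key) = 02 71, then zero-pad to 4 bytes: K' = 02 71 00 00.
K' ⊕ ipad = 34 47 36 36.  K' ⊕ opad = 5e 2d 5c 5c.
Inner input = (K'⊕ipad) ∥ m = 34 47 36 36 ∥ 77.
Inner hash: sum = 52+71+54+54+119 = 350 → 01 5e.
Outer input = (K'⊕opad) ∥ inner = 5e 2d 5c 5c ∥ 01 5e.
Outer hash (tag): sum = 94+45+92+92+1+94 = 418 → 01 a2.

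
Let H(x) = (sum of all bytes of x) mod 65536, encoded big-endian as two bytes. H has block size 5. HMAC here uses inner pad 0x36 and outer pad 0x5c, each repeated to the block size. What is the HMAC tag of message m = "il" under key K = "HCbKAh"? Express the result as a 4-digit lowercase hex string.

Key "HCbKAh" = 48 43 62 4b 41 68 is 6 bytes > B = 5, so hash it first: H(key) = 01 e1, then zero-pad to 5 bytes: K' = 01 e1 00 00 00.
K' ⊕ ipad = 37 d7 36 36 36.  K' ⊕ opad = 5d bd 5c 5c 5c.
Inner input = (K'⊕ipad) ∥ m = 37 d7 36 36 36 ∥ 69 6c.
Inner hash: sum = 55+215+54+54+54+105+108 = 645 → 02 85.
Outer input = (K'⊕opad) ∥ inner = 5d bd 5c 5c 5c ∥ 02 85.
Outer hash (tag): sum = 93+189+92+92+92+2+133 = 693 → 02 b5.

02b5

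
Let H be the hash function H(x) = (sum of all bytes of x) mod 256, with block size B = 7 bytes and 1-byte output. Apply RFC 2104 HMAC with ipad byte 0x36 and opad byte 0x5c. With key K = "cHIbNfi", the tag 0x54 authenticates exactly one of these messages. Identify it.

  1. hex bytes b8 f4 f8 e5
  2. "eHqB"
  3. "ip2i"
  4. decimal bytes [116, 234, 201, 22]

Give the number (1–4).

2

Key "cHIbNfi" = 63 48 49 62 4e 66 69 is exactly B = 7 bytes: K' = 63 48 49 62 4e 66 69.
K' ⊕ ipad = 55 7e 7f 54 78 50 5f; K' ⊕ opad = 3f 14 15 3e 12 3a 35.
m1: inner = H(55 7e 7f 54 78 50 5f b8 f4 f8 e5) = 56; tag = H(3f 14 15 3e 12 3a 35 56) = 7d
m2: inner = H(55 7e 7f 54 78 50 5f 65 48 71 42) = 2d; tag = H(3f 14 15 3e 12 3a 35 2d) = 54 ← matches
m3: inner = H(55 7e 7f 54 78 50 5f 69 70 32 69) = 41; tag = H(3f 14 15 3e 12 3a 35 41) = 68
m4: inner = H(55 7e 7f 54 78 50 5f 74 ea c9 16) = 0a; tag = H(3f 14 15 3e 12 3a 35 0a) = 31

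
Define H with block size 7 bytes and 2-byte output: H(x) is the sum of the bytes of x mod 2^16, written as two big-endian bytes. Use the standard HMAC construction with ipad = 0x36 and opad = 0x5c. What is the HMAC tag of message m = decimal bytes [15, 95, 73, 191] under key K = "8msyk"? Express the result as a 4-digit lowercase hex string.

0217

Key "8msyk" = 38 6d 73 79 6b is 5 bytes ≤ B = 7; zero-pad to 7 bytes: K' = 38 6d 73 79 6b 00 00.
K' ⊕ ipad = 0e 5b 45 4f 5d 36 36.  K' ⊕ opad = 64 31 2f 25 37 5c 5c.
Inner input = (K'⊕ipad) ∥ m = 0e 5b 45 4f 5d 36 36 ∥ 0f 5f 49 bf.
Inner hash: sum = 14+91+69+79+93+54+54+15+95+73+191 = 828 → 03 3c.
Outer input = (K'⊕opad) ∥ inner = 64 31 2f 25 37 5c 5c ∥ 03 3c.
Outer hash (tag): sum = 100+49+47+37+55+92+92+3+60 = 535 → 02 17.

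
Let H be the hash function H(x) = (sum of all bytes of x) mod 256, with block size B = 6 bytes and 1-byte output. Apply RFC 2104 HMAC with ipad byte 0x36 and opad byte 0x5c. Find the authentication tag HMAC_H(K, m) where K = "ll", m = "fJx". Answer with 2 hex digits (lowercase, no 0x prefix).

Key "ll" = 6c 6c is 2 bytes ≤ B = 6; zero-pad to 6 bytes: K' = 6c 6c 00 00 00 00.
K' ⊕ ipad = 5a 5a 36 36 36 36.  K' ⊕ opad = 30 30 5c 5c 5c 5c.
Inner input = (K'⊕ipad) ∥ m = 5a 5a 36 36 36 36 ∥ 66 4a 78.
Inner hash: sum = 90+90+54+54+54+54+102+74+120 = 692; mod 256 = 180 → b4.
Outer input = (K'⊕opad) ∥ inner = 30 30 5c 5c 5c 5c ∥ b4.
Outer hash (tag): sum = 48+48+92+92+92+92+180 = 644; mod 256 = 132 → 84.

84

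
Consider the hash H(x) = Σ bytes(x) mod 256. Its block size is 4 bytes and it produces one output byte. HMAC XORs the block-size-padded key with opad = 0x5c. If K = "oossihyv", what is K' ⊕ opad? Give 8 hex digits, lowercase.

d85c5c5c

Key "oossihyv" = 6f 6f 73 73 69 68 79 76 is 8 bytes > B = 4, so hash it first: H(key) = 84, then zero-pad to 4 bytes: K' = 84 00 00 00.
XOR each byte with 0x5c: 84⊕5c=d8, 00⊕5c=5c, 00⊕5c=5c, 00⊕5c=5c.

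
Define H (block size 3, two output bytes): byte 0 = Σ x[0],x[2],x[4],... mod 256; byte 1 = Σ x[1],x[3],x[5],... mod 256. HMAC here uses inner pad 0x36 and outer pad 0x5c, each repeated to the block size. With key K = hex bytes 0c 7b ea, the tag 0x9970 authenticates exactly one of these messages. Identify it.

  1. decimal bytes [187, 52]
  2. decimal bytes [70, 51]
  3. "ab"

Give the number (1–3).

Key hex bytes 0c 7b ea is exactly B = 3 bytes: K' = 0c 7b ea.
K' ⊕ ipad = 3a 4d dc; K' ⊕ opad = 50 27 b6.
m1: inner = H(3a 4d dc bb 34) = 4a 08; tag = H(50 27 b6 4a 08) = 0e71
m2: inner = H(3a 4d dc 46 33) = 49 93; tag = H(50 27 b6 49 93) = 9970 ← matches
m3: inner = H(3a 4d dc 61 62) = 78 ae; tag = H(50 27 b6 78 ae) = b49f

2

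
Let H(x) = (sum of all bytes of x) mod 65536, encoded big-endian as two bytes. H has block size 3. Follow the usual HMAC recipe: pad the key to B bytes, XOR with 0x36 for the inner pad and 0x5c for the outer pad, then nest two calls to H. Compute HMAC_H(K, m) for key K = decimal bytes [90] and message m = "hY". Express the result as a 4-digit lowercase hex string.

Key decimal bytes [90] = 5a is 1 byte ≤ B = 3; zero-pad to 3 bytes: K' = 5a 00 00.
K' ⊕ ipad = 6c 36 36.  K' ⊕ opad = 06 5c 5c.
Inner input = (K'⊕ipad) ∥ m = 6c 36 36 ∥ 68 59.
Inner hash: sum = 108+54+54+104+89 = 409 → 01 99.
Outer input = (K'⊕opad) ∥ inner = 06 5c 5c ∥ 01 99.
Outer hash (tag): sum = 6+92+92+1+153 = 344 → 01 58.

0158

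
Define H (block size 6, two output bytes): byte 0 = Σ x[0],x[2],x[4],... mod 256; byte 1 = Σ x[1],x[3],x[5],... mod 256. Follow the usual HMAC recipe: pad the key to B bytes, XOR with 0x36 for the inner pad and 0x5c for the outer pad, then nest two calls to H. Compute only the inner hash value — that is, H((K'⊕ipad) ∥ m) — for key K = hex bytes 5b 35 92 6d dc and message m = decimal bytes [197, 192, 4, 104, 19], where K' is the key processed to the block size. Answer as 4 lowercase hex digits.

Key hex bytes 5b 35 92 6d dc is 5 bytes ≤ B = 6; zero-pad to 6 bytes: K' = 5b 35 92 6d dc 00.
K' ⊕ ipad = 6d 03 a4 5b ea 36.
Inner input = 6d 03 a4 5b ea 36 ∥ c5 c0 04 68 13.
Inner hash: even-index sum = 727 mod 256 = 215; odd-index sum = 444 mod 256 = 188 → d7 bc.

d7bc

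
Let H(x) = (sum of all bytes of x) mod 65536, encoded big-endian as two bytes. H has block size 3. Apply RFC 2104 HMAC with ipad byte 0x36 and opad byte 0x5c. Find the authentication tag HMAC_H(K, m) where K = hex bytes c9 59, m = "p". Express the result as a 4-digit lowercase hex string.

010c

Key hex bytes c9 59 is 2 bytes ≤ B = 3; zero-pad to 3 bytes: K' = c9 59 00.
K' ⊕ ipad = ff 6f 36.  K' ⊕ opad = 95 05 5c.
Inner input = (K'⊕ipad) ∥ m = ff 6f 36 ∥ 70.
Inner hash: sum = 255+111+54+112 = 532 → 02 14.
Outer input = (K'⊕opad) ∥ inner = 95 05 5c ∥ 02 14.
Outer hash (tag): sum = 149+5+92+2+20 = 268 → 01 0c.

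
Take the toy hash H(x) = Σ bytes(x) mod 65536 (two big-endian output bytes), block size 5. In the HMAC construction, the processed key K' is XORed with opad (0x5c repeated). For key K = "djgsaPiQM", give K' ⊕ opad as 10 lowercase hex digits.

Key "djgsaPiQM" = 64 6a 67 73 61 50 69 51 4d is 9 bytes > B = 5, so hash it first: H(key) = 03 60, then zero-pad to 5 bytes: K' = 03 60 00 00 00.
XOR each byte with 0x5c: 03⊕5c=5f, 60⊕5c=3c, 00⊕5c=5c, 00⊕5c=5c, 00⊕5c=5c.

5f3c5c5c5c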